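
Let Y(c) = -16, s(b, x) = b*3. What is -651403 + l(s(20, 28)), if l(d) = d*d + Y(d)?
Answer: -647819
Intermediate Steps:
s(b, x) = 3*b
l(d) = -16 + d² (l(d) = d*d - 16 = d² - 16 = -16 + d²)
-651403 + l(s(20, 28)) = -651403 + (-16 + (3*20)²) = -651403 + (-16 + 60²) = -651403 + (-16 + 3600) = -651403 + 3584 = -647819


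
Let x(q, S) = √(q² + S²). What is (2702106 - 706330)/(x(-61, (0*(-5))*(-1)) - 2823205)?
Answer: -249472/352893 ≈ -0.70693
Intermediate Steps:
x(q, S) = √(S² + q²)
(2702106 - 706330)/(x(-61, (0*(-5))*(-1)) - 2823205) = (2702106 - 706330)/(√(((0*(-5))*(-1))² + (-61)²) - 2823205) = 1995776/(√((0*(-1))² + 3721) - 2823205) = 1995776/(√(0² + 3721) - 2823205) = 1995776/(√(0 + 3721) - 2823205) = 1995776/(√3721 - 2823205) = 1995776/(61 - 2823205) = 1995776/(-2823144) = 1995776*(-1/2823144) = -249472/352893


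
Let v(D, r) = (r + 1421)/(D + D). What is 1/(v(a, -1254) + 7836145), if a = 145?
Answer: 290/2272482217 ≈ 1.2761e-7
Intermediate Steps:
v(D, r) = (1421 + r)/(2*D) (v(D, r) = (1421 + r)/((2*D)) = (1421 + r)*(1/(2*D)) = (1421 + r)/(2*D))
1/(v(a, -1254) + 7836145) = 1/((½)*(1421 - 1254)/145 + 7836145) = 1/((½)*(1/145)*167 + 7836145) = 1/(167/290 + 7836145) = 1/(2272482217/290) = 290/2272482217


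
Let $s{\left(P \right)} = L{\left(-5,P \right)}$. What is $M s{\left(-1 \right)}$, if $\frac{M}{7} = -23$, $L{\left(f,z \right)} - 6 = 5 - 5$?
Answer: $-966$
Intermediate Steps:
$L{\left(f,z \right)} = 6$ ($L{\left(f,z \right)} = 6 + \left(5 - 5\right) = 6 + 0 = 6$)
$s{\left(P \right)} = 6$
$M = -161$ ($M = 7 \left(-23\right) = -161$)
$M s{\left(-1 \right)} = \left(-161\right) 6 = -966$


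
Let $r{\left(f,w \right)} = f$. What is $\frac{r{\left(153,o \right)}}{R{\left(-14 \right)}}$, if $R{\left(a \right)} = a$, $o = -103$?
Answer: $- \frac{153}{14} \approx -10.929$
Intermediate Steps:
$\frac{r{\left(153,o \right)}}{R{\left(-14 \right)}} = \frac{153}{-14} = 153 \left(- \frac{1}{14}\right) = - \frac{153}{14}$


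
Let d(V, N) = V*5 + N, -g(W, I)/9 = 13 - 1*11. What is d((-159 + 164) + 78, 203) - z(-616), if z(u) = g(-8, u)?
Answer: 636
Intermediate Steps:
g(W, I) = -18 (g(W, I) = -9*(13 - 1*11) = -9*(13 - 11) = -9*2 = -18)
z(u) = -18
d(V, N) = N + 5*V (d(V, N) = 5*V + N = N + 5*V)
d((-159 + 164) + 78, 203) - z(-616) = (203 + 5*((-159 + 164) + 78)) - 1*(-18) = (203 + 5*(5 + 78)) + 18 = (203 + 5*83) + 18 = (203 + 415) + 18 = 618 + 18 = 636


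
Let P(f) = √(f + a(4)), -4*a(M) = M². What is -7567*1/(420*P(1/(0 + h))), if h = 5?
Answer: 1081*I*√95/1140 ≈ 9.2424*I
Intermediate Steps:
a(M) = -M²/4
P(f) = √(-4 + f) (P(f) = √(f - ¼*4²) = √(f - ¼*16) = √(f - 4) = √(-4 + f))
-7567*1/(420*P(1/(0 + h))) = -7567*1/(420*√(-4 + 1/(0 + 5))) = -7567*1/(420*√(-4 + 1/5)) = -7567*1/(420*√(-4 + ⅕)) = -7567*(-I*√95/7980) = -(-1081)*I*√95/1140 = 1081*I*√95/1140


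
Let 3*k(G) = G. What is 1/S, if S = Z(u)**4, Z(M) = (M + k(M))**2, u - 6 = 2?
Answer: 6561/1099511627776 ≈ 5.9672e-9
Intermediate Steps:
u = 8 (u = 6 + 2 = 8)
k(G) = G/3
Z(M) = 16*M**2/9 (Z(M) = (M + M/3)**2 = (4*M/3)**2 = 16*M**2/9)
S = 1099511627776/6561 (S = ((16/9)*8**2)**4 = ((16/9)*64)**4 = (1024/9)**4 = 1099511627776/6561 ≈ 1.6758e+8)
1/S = 1/(1099511627776/6561) = 6561/1099511627776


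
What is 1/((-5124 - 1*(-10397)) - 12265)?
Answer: -1/6992 ≈ -0.00014302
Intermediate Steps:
1/((-5124 - 1*(-10397)) - 12265) = 1/((-5124 + 10397) - 12265) = 1/(5273 - 12265) = 1/(-6992) = -1/6992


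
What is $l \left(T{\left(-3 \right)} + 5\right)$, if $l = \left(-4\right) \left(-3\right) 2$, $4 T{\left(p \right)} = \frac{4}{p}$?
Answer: $112$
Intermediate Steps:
$T{\left(p \right)} = \frac{1}{p}$ ($T{\left(p \right)} = \frac{4 \frac{1}{p}}{4} = \frac{1}{p}$)
$l = 24$ ($l = 12 \cdot 2 = 24$)
$l \left(T{\left(-3 \right)} + 5\right) = 24 \left(\frac{1}{-3} + 5\right) = 24 \left(- \frac{1}{3} + 5\right) = 24 \cdot \frac{14}{3} = 112$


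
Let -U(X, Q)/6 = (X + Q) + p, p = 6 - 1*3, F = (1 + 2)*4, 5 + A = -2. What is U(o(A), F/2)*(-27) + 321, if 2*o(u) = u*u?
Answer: 5748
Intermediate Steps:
A = -7 (A = -5 - 2 = -7)
o(u) = u**2/2 (o(u) = (u*u)/2 = u**2/2)
F = 12 (F = 3*4 = 12)
p = 3 (p = 6 - 3 = 3)
U(X, Q) = -18 - 6*Q - 6*X (U(X, Q) = -6*((X + Q) + 3) = -6*((Q + X) + 3) = -6*(3 + Q + X) = -18 - 6*Q - 6*X)
U(o(A), F/2)*(-27) + 321 = (-18 - 72/2 - 3*(-7)**2)*(-27) + 321 = (-18 - 72/2 - 3*49)*(-27) + 321 = (-18 - 6*6 - 6*49/2)*(-27) + 321 = (-18 - 36 - 147)*(-27) + 321 = -201*(-27) + 321 = 5427 + 321 = 5748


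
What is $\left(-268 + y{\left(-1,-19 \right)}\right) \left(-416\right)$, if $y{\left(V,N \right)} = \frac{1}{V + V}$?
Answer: $111696$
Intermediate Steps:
$y{\left(V,N \right)} = \frac{1}{2 V}$
$\left(-268 + y{\left(-1,-19 \right)}\right) \left(-416\right) = \left(-268 + \frac{1}{2 \left(-1\right)}\right) \left(-416\right) = \left(-268 + \frac{1}{2} \left(-1\right)\right) \left(-416\right) = \left(-268 - \frac{1}{2}\right) \left(-416\right) = \left(- \frac{537}{2}\right) \left(-416\right) = 111696$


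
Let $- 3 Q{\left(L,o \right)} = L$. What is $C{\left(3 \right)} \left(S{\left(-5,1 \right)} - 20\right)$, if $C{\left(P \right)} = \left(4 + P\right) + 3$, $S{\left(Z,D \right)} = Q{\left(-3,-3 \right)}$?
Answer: $-190$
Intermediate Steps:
$Q{\left(L,o \right)} = - \frac{L}{3}$
$S{\left(Z,D \right)} = 1$ ($S{\left(Z,D \right)} = \left(- \frac{1}{3}\right) \left(-3\right) = 1$)
$C{\left(P \right)} = 7 + P$
$C{\left(3 \right)} \left(S{\left(-5,1 \right)} - 20\right) = \left(7 + 3\right) \left(1 - 20\right) = 10 \left(-19\right) = -190$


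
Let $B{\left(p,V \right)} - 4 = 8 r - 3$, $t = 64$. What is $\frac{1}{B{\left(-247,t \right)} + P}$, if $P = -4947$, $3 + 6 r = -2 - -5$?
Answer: $- \frac{1}{4946} \approx -0.00020218$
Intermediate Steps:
$r = 0$ ($r = - \frac{1}{2} + \frac{-2 - -5}{6} = - \frac{1}{2} + \frac{-2 + 5}{6} = - \frac{1}{2} + \frac{1}{6} \cdot 3 = - \frac{1}{2} + \frac{1}{2} = 0$)
$B{\left(p,V \right)} = 1$ ($B{\left(p,V \right)} = 4 + \left(8 \cdot 0 - 3\right) = 4 + \left(0 - 3\right) = 4 - 3 = 1$)
$\frac{1}{B{\left(-247,t \right)} + P} = \frac{1}{1 - 4947} = \frac{1}{-4946} = - \frac{1}{4946}$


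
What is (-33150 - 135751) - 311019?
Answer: -479920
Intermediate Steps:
(-33150 - 135751) - 311019 = -168901 - 311019 = -479920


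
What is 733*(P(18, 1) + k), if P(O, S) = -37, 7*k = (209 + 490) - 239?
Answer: 147333/7 ≈ 21048.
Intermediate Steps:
k = 460/7 (k = ((209 + 490) - 239)/7 = (699 - 239)/7 = (⅐)*460 = 460/7 ≈ 65.714)
733*(P(18, 1) + k) = 733*(-37 + 460/7) = 733*(201/7) = 147333/7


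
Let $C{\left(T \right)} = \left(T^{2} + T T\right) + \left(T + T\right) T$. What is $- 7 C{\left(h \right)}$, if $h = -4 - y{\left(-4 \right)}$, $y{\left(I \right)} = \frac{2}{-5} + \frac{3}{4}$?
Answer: $- \frac{52983}{100} \approx -529.83$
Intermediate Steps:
$y{\left(I \right)} = \frac{7}{20}$ ($y{\left(I \right)} = 2 \left(- \frac{1}{5}\right) + 3 \cdot \frac{1}{4} = - \frac{2}{5} + \frac{3}{4} = \frac{7}{20}$)
$h = - \frac{87}{20}$ ($h = -4 - \frac{7}{20} = - \frac{87}{20} \approx -4.35$)
$C{\left(T \right)} = 4 T^{2}$ ($C{\left(T \right)} = \left(T^{2} + T^{2}\right) + 2 T T = 2 T^{2} + 2 T^{2} = 4 T^{2}$)
$- 7 C{\left(h \right)} = - 7 \cdot 4 \left(- \frac{87}{20}\right)^{2} = - 7 \cdot 4 \cdot \frac{7569}{400} = \left(-7\right) \frac{7569}{100} = - \frac{52983}{100}$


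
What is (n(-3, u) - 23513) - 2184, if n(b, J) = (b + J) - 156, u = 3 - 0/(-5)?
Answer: -25853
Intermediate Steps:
u = 3 (u = 3 - 0*(-1)/5 = 3 - 2*0 = 3 + 0 = 3)
n(b, J) = -156 + J + b (n(b, J) = (J + b) - 156 = -156 + J + b)
(n(-3, u) - 23513) - 2184 = ((-156 + 3 - 3) - 23513) - 2184 = (-156 - 23513) - 2184 = -23669 - 2184 = -25853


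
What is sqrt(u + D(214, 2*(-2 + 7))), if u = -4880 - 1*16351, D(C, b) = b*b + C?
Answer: I*sqrt(20917) ≈ 144.63*I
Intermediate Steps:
D(C, b) = C + b**2 (D(C, b) = b**2 + C = C + b**2)
u = -21231 (u = -4880 - 16351 = -21231)
sqrt(u + D(214, 2*(-2 + 7))) = sqrt(-21231 + (214 + (2*(-2 + 7))**2)) = sqrt(-21231 + (214 + (2*5)**2)) = sqrt(-21231 + (214 + 10**2)) = sqrt(-21231 + (214 + 100)) = sqrt(-21231 + 314) = sqrt(-20917) = I*sqrt(20917)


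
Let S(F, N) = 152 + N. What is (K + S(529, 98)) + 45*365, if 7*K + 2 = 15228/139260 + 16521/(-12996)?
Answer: 5867940626353/351910020 ≈ 16675.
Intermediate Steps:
K = -158957147/351910020 (K = -2/7 + (15228/139260 + 16521/(-12996))/7 = -2/7 + (15228*(1/139260) + 16521*(-1/12996))/7 = -2/7 + (1269/11605 - 5507/4332)/7 = -2/7 + (1/7)*(-58411427/50272860) = -2/7 - 58411427/351910020 = -158957147/351910020 ≈ -0.45170)
(K + S(529, 98)) + 45*365 = (-158957147/351910020 + (152 + 98)) + 45*365 = (-158957147/351910020 + 250) + 16425 = 87818547853/351910020 + 16425 = 5867940626353/351910020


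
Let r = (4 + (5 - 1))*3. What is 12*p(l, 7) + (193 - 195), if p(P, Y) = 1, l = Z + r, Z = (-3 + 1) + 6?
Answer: 10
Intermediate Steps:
r = 24 (r = (4 + 4)*3 = 8*3 = 24)
Z = 4 (Z = -2 + 6 = 4)
l = 28 (l = 4 + 24 = 28)
12*p(l, 7) + (193 - 195) = 12*1 + (193 - 195) = 12 - 2 = 10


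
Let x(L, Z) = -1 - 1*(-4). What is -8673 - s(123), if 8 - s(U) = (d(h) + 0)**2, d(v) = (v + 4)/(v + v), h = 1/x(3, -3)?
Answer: -34555/4 ≈ -8638.8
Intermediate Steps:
x(L, Z) = 3 (x(L, Z) = -1 + 4 = 3)
h = 1/3 ≈ 0.33333
d(v) = (4 + v)/(2*v) (d(v) = (4 + v)/((2*v)) = (4 + v)*(1/(2*v)) = (4 + v)/(2*v))
s(U) = -137/4 (s(U) = 8 - ((4 + 1/3)/(2*(1/3)) + 0)**2 = 8 - ((1/2)*3*(13/3) + 0)**2 = 8 - (13/2 + 0)**2 = 8 - (13/2)**2 = 8 - 1*169/4 = 8 - 169/4 = -137/4)
-8673 - s(123) = -8673 - 1*(-137/4) = -8673 + 137/4 = -34555/4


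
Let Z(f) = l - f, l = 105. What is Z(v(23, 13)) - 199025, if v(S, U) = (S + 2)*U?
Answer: -199245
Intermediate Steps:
v(S, U) = U*(2 + S) (v(S, U) = (2 + S)*U = U*(2 + S))
Z(f) = 105 - f
Z(v(23, 13)) - 199025 = (105 - 13*(2 + 23)) - 199025 = (105 - 13*25) - 199025 = (105 - 1*325) - 199025 = (105 - 325) - 199025 = -220 - 199025 = -199245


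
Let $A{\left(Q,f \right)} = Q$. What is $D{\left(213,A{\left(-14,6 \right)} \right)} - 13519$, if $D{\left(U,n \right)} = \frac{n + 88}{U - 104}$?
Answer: $- \frac{1473497}{109} \approx -13518.0$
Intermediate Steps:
$D{\left(U,n \right)} = \frac{88 + n}{-104 + U}$
$D{\left(213,A{\left(-14,6 \right)} \right)} - 13519 = \frac{88 - 14}{-104 + 213} - 13519 = \frac{1}{109} \cdot 74 - 13519 = \frac{74}{109} - 13519 = - \frac{1473497}{109}$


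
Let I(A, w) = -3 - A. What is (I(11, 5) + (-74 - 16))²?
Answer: 10816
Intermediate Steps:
(I(11, 5) + (-74 - 16))² = ((-3 - 1*11) + (-74 - 16))² = ((-3 - 11) - 90)² = (-14 - 90)² = (-104)² = 10816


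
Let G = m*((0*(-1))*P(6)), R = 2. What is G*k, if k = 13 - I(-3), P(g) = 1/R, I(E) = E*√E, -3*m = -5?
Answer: 0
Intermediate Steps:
m = 5/3 (m = -⅓*(-5) = 5/3 ≈ 1.6667)
I(E) = E^(3/2)
P(g) = ½ (P(g) = 1/2 = ½)
k = 13 + 3*I*√3 (k = 13 - (-3)^(3/2) = 13 - (-3)*I*√3 = 13 + 3*I*√3 ≈ 13.0 + 5.1962*I)
G = 0 (G = 5*((0*(-1))*(½))/3 = 5*(0*(½))/3 = (5/3)*0 = 0)
G*k = 0*(13 + 3*I*√3) = 0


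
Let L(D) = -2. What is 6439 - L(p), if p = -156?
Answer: 6441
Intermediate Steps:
6439 - L(p) = 6439 - 1*(-2) = 6439 + 2 = 6441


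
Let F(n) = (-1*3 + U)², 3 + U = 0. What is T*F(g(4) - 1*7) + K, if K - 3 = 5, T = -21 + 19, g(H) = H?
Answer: -64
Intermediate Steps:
U = -3 (U = -3 + 0 = -3)
F(n) = 36 (F(n) = (-1*3 - 3)² = (-3 - 3)² = (-6)² = 36)
T = -2
K = 8 (K = 3 + 5 = 8)
T*F(g(4) - 1*7) + K = -2*36 + 8 = -72 + 8 = -64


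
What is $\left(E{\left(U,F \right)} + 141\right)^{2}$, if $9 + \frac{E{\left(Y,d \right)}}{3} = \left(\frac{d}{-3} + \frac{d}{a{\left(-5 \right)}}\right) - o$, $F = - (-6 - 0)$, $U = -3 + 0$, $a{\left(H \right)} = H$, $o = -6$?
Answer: $\frac{374544}{25} \approx 14982.0$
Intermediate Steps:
$U = -3$
$F = 6$ ($F = - (-6 + 0) = \left(-1\right) \left(-6\right) = 6$)
$E{\left(Y,d \right)} = -9 - \frac{8 d}{5}$ ($E{\left(Y,d \right)} = -27 + 3 \left(\left(\frac{d}{-3} + \frac{d}{-5}\right) - -6\right) = -27 + 3 \left(\left(d \left(- \frac{1}{3}\right) + d \left(- \frac{1}{5}\right)\right) + 6\right) = -27 + 3 \left(\left(- \frac{d}{3} - \frac{d}{5}\right) + 6\right) = -27 + 3 \left(- \frac{8 d}{15} + 6\right) = -27 + 3 \left(6 - \frac{8 d}{15}\right) = -27 - \left(-18 + \frac{8 d}{5}\right) = -9 - \frac{8 d}{5}$)
$\left(E{\left(U,F \right)} + 141\right)^{2} = \left(\left(-9 - \frac{48}{5}\right) + 141\right)^{2} = \left(- \frac{93}{5} + 141\right)^{2} = \left(\frac{612}{5}\right)^{2} = \frac{374544}{25}$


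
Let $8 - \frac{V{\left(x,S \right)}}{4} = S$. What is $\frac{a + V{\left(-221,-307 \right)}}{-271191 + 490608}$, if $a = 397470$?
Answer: $\frac{132910}{73139} \approx 1.8172$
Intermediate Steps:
$V{\left(x,S \right)} = 32 - 4 S$
$\frac{a + V{\left(-221,-307 \right)}}{-271191 + 490608} = \frac{397470 + \left(32 - -1228\right)}{-271191 + 490608} = \frac{397470 + \left(32 + 1228\right)}{219417} = \left(397470 + 1260\right) \frac{1}{219417} = 398730 \cdot \frac{1}{219417} = \frac{132910}{73139}$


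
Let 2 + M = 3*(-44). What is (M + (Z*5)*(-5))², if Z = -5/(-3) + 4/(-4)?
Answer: 204304/9 ≈ 22700.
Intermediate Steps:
M = -134 (M = -2 + 3*(-44) = -2 - 132 = -134)
Z = ⅔ (Z = -5*(-⅓) + 4*(-¼) = 5/3 - 1 = ⅔ ≈ 0.66667)
(M + (Z*5)*(-5))² = (-134 + ((⅔)*5)*(-5))² = (-134 + (10/3)*(-5))² = (-134 - 50/3)² = (-452/3)² = 204304/9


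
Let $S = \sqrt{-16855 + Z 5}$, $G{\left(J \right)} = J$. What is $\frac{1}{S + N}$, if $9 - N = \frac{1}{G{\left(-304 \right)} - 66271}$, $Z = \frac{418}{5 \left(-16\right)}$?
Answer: $\frac{319121137600}{601440408707433} - \frac{8864461250 i \sqrt{270098}}{601440408707433} \approx 0.00053059 - 0.0076599 i$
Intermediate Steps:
$Z = - \frac{209}{40}$ ($Z = \frac{418}{-80} = 418 \left(- \frac{1}{80}\right) = - \frac{209}{40} \approx -5.225$)
$S = \frac{i \sqrt{270098}}{4}$ ($S = \sqrt{-16855 - \frac{209}{8}} = \sqrt{- \frac{135049}{8}} = \frac{i \sqrt{270098}}{4} \approx 129.93 i$)
$N = \frac{599176}{66575}$ ($N = 9 - \frac{1}{-304 - 66271} = 9 - \frac{1}{-66575} = 9 - - \frac{1}{66575} = 9 + \frac{1}{66575} = \frac{599176}{66575} \approx 9.0$)
$\frac{1}{S + N} = \frac{1}{\frac{i \sqrt{270098}}{4} + \frac{599176}{66575}} = \frac{1}{\frac{599176}{66575} + \frac{i \sqrt{270098}}{4}}$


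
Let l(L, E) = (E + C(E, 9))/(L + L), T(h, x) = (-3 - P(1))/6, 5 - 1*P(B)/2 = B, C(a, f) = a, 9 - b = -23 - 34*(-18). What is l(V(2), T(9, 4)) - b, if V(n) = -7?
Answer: 24371/42 ≈ 580.26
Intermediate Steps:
b = -580 (b = 9 - (-23 - 34*(-18)) = 9 - (-23 + 612) = 9 - 1*589 = 9 - 589 = -580)
P(B) = 10 - 2*B
T(h, x) = -11/6 (T(h, x) = (-3 - (10 - 2*1))/6 = (-3 - (10 - 2))*(⅙) = (-3 - 1*8)*(⅙) = (-3 - 8)*(⅙) = -11*⅙ = -11/6)
l(L, E) = E/L (l(L, E) = (E + E)/(L + L) = (2*E)/((2*L)) = (2*E)*(1/(2*L)) = E/L)
l(V(2), T(9, 4)) - b = -11/6/(-7) - 1*(-580) = -11/6*(-⅐) + 580 = 11/42 + 580 = 24371/42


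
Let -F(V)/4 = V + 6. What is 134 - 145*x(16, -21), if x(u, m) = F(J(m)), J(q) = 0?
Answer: 3614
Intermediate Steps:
F(V) = -24 - 4*V (F(V) = -4*(V + 6) = -4*(6 + V) = -24 - 4*V)
x(u, m) = -24 (x(u, m) = -24 - 4*0 = -24 + 0 = -24)
134 - 145*x(16, -21) = 134 - 145*(-24) = 134 + 3480 = 3614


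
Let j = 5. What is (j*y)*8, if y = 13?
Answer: 520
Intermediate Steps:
(j*y)*8 = (5*13)*8 = 65*8 = 520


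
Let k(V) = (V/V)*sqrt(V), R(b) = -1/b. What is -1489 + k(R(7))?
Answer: -1489 + I*sqrt(7)/7 ≈ -1489.0 + 0.37796*I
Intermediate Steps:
k(V) = sqrt(V) (k(V) = 1*sqrt(V) = sqrt(V))
-1489 + k(R(7)) = -1489 + sqrt(-1/7) = -1489 + I*sqrt(7)/7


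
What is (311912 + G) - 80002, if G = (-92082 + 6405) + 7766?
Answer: 153999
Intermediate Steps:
G = -77911 (G = -85677 + 7766 = -77911)
(311912 + G) - 80002 = (311912 - 77911) - 80002 = 234001 - 80002 = 153999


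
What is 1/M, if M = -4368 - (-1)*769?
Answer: -1/3599 ≈ -0.00027785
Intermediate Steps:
M = -3599 (M = -4368 - 1*(-769) = -4368 + 769 = -3599)
1/M = 1/(-3599) = -1/3599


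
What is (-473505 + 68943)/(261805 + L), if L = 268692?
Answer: -404562/530497 ≈ -0.76261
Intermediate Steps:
(-473505 + 68943)/(261805 + L) = (-473505 + 68943)/(261805 + 268692) = -404562/530497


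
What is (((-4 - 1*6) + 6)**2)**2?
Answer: 256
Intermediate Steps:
(((-4 - 1*6) + 6)**2)**2 = (((-4 - 6) + 6)**2)**2 = ((-10 + 6)**2)**2 = ((-4)**2)**2 = 16**2 = 256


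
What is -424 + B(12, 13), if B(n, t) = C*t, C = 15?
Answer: -229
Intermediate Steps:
B(n, t) = 15*t
-424 + B(12, 13) = -424 + 15*13 = -424 + 195 = -229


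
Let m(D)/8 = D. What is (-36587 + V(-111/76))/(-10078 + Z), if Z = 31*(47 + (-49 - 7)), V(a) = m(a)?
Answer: 695375/196783 ≈ 3.5337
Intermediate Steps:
m(D) = 8*D
V(a) = 8*a
Z = -279 (Z = 31*(47 - 56) = 31*(-9) = -279)
(-36587 + V(-111/76))/(-10078 + Z) = (-36587 + 8*(-111/76))/(-10078 - 279) = (-36587 + 8*(-111*1/76))/(-10357) = (-36587 + 8*(-111/76))*(-1/10357) = (-36587 - 222/19)*(-1/10357) = -695375/19*(-1/10357) = 695375/196783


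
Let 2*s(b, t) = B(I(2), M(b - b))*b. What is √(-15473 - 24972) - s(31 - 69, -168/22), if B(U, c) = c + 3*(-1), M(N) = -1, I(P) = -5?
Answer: -76 + I*√40445 ≈ -76.0 + 201.11*I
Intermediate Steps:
B(U, c) = -3 + c (B(U, c) = c - 3 = -3 + c)
s(b, t) = -2*b (s(b, t) = ((-3 - 1)*b)/2 = (-4*b)/2 = -2*b)
√(-15473 - 24972) - s(31 - 69, -168/22) = √(-15473 - 24972) - (-2)*(31 - 69) = √(-40445) - (-2)*(-38) = I*√40445 - 1*76 = I*√40445 - 76 = -76 + I*√40445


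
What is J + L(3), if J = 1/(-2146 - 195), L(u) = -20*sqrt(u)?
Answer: -1/2341 - 20*sqrt(3) ≈ -34.641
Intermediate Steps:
J = -1/2341 (J = 1/(-2341) = -1/2341 ≈ -0.00042717)
J + L(3) = -1/2341 - 20*sqrt(3)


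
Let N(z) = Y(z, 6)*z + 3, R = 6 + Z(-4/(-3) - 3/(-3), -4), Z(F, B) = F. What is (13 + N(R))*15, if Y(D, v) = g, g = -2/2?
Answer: 115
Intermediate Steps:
R = 25/3 (R = 6 + (-4/(-3) - 3/(-3)) = 6 + (-4*(-⅓) - 3*(-⅓)) = 6 + (4/3 + 1) = 6 + 7/3 = 25/3 ≈ 8.3333)
g = -1 (g = -2*½ = -1)
Y(D, v) = -1
N(z) = 3 - z (N(z) = -z + 3 = 3 - z)
(13 + N(R))*15 = (13 + (3 - 1*25/3))*15 = (13 + (3 - 25/3))*15 = (13 - 16/3)*15 = (23/3)*15 = 115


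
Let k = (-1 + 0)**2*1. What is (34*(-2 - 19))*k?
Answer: -714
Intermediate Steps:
k = 1 (k = (-1)**2*1 = 1*1 = 1)
(34*(-2 - 19))*k = (34*(-2 - 19))*1 = (34*(-21))*1 = -714*1 = -714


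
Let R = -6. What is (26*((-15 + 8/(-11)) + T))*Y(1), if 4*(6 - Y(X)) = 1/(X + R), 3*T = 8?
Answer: -61633/30 ≈ -2054.4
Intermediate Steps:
T = 8/3 (T = (1/3)*8 = 8/3 ≈ 2.6667)
Y(X) = 6 - 1/(4*(-6 + X)) (Y(X) = 6 - 1/(4*(X - 6)) = 6 - 1/(4*(-6 + X)))
(26*((-15 + 8/(-11)) + T))*Y(1) = (26*((-15 + 8/(-11)) + 8/3))*((-145 + 24*1)/(4*(-6 + 1))) = (26*((-15 + 8*(-1/11)) + 8/3))*((1/4)*(-145 + 24)/(-5)) = (26*((-15 - 8/11) + 8/3))*((1/4)*(-1/5)*(-121)) = (26*(-173/11 + 8/3))*(121/20) = (26*(-431/33))*(121/20) = -11206/33*121/20 = -61633/30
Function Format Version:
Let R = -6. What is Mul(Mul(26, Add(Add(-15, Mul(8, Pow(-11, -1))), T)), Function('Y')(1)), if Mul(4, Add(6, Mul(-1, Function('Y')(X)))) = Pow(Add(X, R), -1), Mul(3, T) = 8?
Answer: Rational(-61633, 30) ≈ -2054.4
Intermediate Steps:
T = Rational(8, 3) (T = Mul(Rational(1, 3), 8) = Rational(8, 3) ≈ 2.6667)
Function('Y')(X) = Add(6, Mul(Rational(-1, 4), Pow(Add(-6, X), -1))) (Function('Y')(X) = Add(6, Mul(Rational(-1, 4), Pow(Add(X, -6), -1))) = Add(6, Mul(Rational(-1, 4), Pow(Add(-6, X), -1))))
Mul(Mul(26, Add(Add(-15, Mul(8, Pow(-11, -1))), T)), Function('Y')(1)) = Mul(Mul(26, Add(Add(-15, Mul(8, Pow(-11, -1))), Rational(8, 3))), Mul(Rational(1, 4), Pow(Add(-6, 1), -1), Add(-145, Mul(24, 1)))) = Mul(Mul(26, Add(Add(-15, Mul(8, Rational(-1, 11))), Rational(8, 3))), Mul(Rational(1, 4), Pow(-5, -1), Add(-145, 24))) = Mul(Mul(26, Add(Add(-15, Rational(-8, 11)), Rational(8, 3))), Mul(Rational(1, 4), Rational(-1, 5), -121)) = Mul(Mul(26, Add(Rational(-173, 11), Rational(8, 3))), Rational(121, 20)) = Mul(Mul(26, Rational(-431, 33)), Rational(121, 20)) = Mul(Rational(-11206, 33), Rational(121, 20)) = Rational(-61633, 30)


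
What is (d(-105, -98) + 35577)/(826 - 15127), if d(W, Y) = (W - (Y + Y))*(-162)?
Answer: -2315/1589 ≈ -1.4569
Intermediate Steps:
d(W, Y) = -162*W + 324*Y (d(W, Y) = (W - 2*Y)*(-162) = -162*W + 324*Y)
(d(-105, -98) + 35577)/(826 - 15127) = ((-162*(-105) + 324*(-98)) + 35577)/(826 - 15127) = ((17010 - 31752) + 35577)/(-14301) = (-14742 + 35577)*(-1/14301) = 20835*(-1/14301) = -2315/1589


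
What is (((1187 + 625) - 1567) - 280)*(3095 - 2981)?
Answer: -3990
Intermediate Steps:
(((1187 + 625) - 1567) - 280)*(3095 - 2981) = ((1812 - 1567) - 280)*114 = (245 - 280)*114 = -35*114 = -3990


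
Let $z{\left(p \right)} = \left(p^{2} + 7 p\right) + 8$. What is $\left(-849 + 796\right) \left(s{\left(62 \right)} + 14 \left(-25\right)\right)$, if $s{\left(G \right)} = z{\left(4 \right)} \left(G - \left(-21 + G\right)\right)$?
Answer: $-39326$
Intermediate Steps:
$z{\left(p \right)} = 8 + p^{2} + 7 p$
$s{\left(G \right)} = 1092$ ($s{\left(G \right)} = \left(8 + 4^{2} + 7 \cdot 4\right) \left(G - \left(-21 + G\right)\right) = \left(8 + 16 + 28\right) 21 = 52 \cdot 21 = 1092$)
$\left(-849 + 796\right) \left(s{\left(62 \right)} + 14 \left(-25\right)\right) = \left(-849 + 796\right) \left(1092 + 14 \left(-25\right)\right) = - 53 \left(1092 - 350\right) = \left(-53\right) 742 = -39326$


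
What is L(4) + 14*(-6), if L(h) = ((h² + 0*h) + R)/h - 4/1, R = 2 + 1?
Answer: -333/4 ≈ -83.250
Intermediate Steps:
R = 3
L(h) = -4 + (3 + h²)/h (L(h) = ((h² + 0*h) + 3)/h - 4/1 = ((h² + 0) + 3)/h - 4*1 = (h² + 3)/h - 4 = (3 + h²)/h - 4 = -4 + (3 + h²)/h)
L(4) + 14*(-6) = (-4 + 4 + 3/4) + 14*(-6) = (-4 + 4 + 3*(¼)) - 84 = (-4 + 4 + ¾) - 84 = ¾ - 84 = -333/4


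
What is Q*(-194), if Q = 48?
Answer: -9312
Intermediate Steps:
Q*(-194) = 48*(-194) = -9312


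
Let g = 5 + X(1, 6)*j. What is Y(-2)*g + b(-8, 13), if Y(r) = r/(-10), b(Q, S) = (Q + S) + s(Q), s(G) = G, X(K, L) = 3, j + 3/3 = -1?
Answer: -16/5 ≈ -3.2000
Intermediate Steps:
j = -2 (j = -1 - 1 = -2)
b(Q, S) = S + 2*Q (b(Q, S) = (Q + S) + Q = S + 2*Q)
Y(r) = -r/10 (Y(r) = r*(-⅒) = -r/10)
g = -1 (g = 5 + 3*(-2) = 5 - 6 = -1)
Y(-2)*g + b(-8, 13) = -⅒*(-2)*(-1) + (13 + 2*(-8)) = (⅕)*(-1) + (13 - 16) = -⅕ - 3 = -16/5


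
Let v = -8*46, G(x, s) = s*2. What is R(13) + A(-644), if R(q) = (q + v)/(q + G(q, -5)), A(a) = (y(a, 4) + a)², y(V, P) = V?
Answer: 4976477/3 ≈ 1.6588e+6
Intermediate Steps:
G(x, s) = 2*s
v = -368
A(a) = 4*a² (A(a) = (a + a)² = (2*a)² = 4*a²)
R(q) = (-368 + q)/(-10 + q) (R(q) = (q - 368)/(q + 2*(-5)) = (-368 + q)/(q - 10) = (-368 + q)/(-10 + q))
R(13) + A(-644) = (-368 + 13)/(-10 + 13) + 4*(-644)² = -355/3 + 4*414736 = (⅓)*(-355) + 1658944 = -355/3 + 1658944 = 4976477/3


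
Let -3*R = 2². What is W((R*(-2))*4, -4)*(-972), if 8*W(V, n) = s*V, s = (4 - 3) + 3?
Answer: -5184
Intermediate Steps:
R = -4/3 (R = -⅓*2² = -⅓*4 = -4/3 ≈ -1.3333)
s = 4 (s = 1 + 3 = 4)
W(V, n) = V/2 (W(V, n) = (4*V)/8 = V/2)
W((R*(-2))*4, -4)*(-972) = ((-4/3*(-2)*4)/2)*(-972) = (((8/3)*4)/2)*(-972) = ((½)*(32/3))*(-972) = (16/3)*(-972) = -5184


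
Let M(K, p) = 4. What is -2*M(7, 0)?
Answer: -8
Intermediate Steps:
-2*M(7, 0) = -2*4 = -8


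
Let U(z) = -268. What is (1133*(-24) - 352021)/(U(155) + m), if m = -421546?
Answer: 379213/421814 ≈ 0.89900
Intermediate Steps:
(1133*(-24) - 352021)/(U(155) + m) = (1133*(-24) - 352021)/(-268 - 421546) = (-27192 - 352021)/(-421814) = -379213*(-1/421814) = 379213/421814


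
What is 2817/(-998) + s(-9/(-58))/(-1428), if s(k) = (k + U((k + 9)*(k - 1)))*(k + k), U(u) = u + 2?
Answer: -65377932783/23171891344 ≈ -2.8214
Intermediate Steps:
U(u) = 2 + u
s(k) = 2*k*(2 + k + (-1 + k)*(9 + k)) (s(k) = (k + (2 + (k + 9)*(k - 1)))*(k + k) = (k + (2 + (9 + k)*(-1 + k)))*(2*k) = (k + (2 + (-1 + k)*(9 + k)))*(2*k) = (2 + k + (-1 + k)*(9 + k))*(2*k) = 2*k*(2 + k + (-1 + k)*(9 + k)))
2817/(-998) + s(-9/(-58))/(-1428) = 2817/(-998) + (2*(-9/(-58))*(-7 + (-9/(-58))² + 9*(-9/(-58))))/(-1428) = 2817*(-1/998) + (2*(-9*(-1/58))*(-7 + (-9*(-1/58))² + 9*(-9*(-1/58))))*(-1/1428) = -2817/998 + (2*(9/58)*(-7 + (9/58)² + 9*(9/58)))*(-1/1428) = -2817/998 + (2*(9/58)*(-7 + 81/3364 + 81/58))*(-1/1428) = -2817/998 + (2*(9/58)*(-18769/3364))*(-1/1428) = -2817/998 - 168921/97556*(-1/1428) = -2817/998 + 56307/46436656 = -65377932783/23171891344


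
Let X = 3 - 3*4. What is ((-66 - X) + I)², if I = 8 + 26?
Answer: 529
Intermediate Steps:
I = 34
X = -9 (X = 3 - 12 = -9)
((-66 - X) + I)² = ((-66 - 1*(-9)) + 34)² = ((-66 + 9) + 34)² = (-57 + 34)² = (-23)² = 529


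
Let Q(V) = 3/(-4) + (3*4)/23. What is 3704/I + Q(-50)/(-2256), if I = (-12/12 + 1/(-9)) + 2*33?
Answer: 288290239/5050432 ≈ 57.082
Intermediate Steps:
Q(V) = -21/92 (Q(V) = 3*(-1/4) + 12*(1/23) = -3/4 + 12/23 = -21/92)
I = 584/9 (I = (-12*1/12 + 1*(-1/9)) + 66 = (-1 - 1/9) + 66 = -10/9 + 66 = 584/9 ≈ 64.889)
3704/I + Q(-50)/(-2256) = 3704/(584/9) - 21/92/(-2256) = 3704*(9/584) - 21/92*(-1/2256) = 4167/73 + 7/69184 = 288290239/5050432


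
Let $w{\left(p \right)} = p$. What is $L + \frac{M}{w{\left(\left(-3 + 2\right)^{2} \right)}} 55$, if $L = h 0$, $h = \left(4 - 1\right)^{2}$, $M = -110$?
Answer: $-6050$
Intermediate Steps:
$h = 9$ ($h = 3^{2} = 9$)
$L = 0$ ($L = 9 \cdot 0 = 0$)
$L + \frac{M}{w{\left(\left(-3 + 2\right)^{2} \right)}} 55 = 0 + - \frac{110}{\left(-3 + 2\right)^{2}} \cdot 55 = 0 + - \frac{110}{\left(-1\right)^{2}} \cdot 55 = 0 + - \frac{110}{1} \cdot 55 = 0 + \left(-110\right) 1 \cdot 55 = 0 - 6050 = -6050$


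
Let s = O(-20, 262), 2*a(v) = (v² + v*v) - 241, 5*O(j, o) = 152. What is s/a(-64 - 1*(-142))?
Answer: 304/59635 ≈ 0.0050977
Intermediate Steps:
O(j, o) = 152/5 (O(j, o) = (⅕)*152 = 152/5)
a(v) = -241/2 + v² (a(v) = ((v² + v*v) - 241)/2 = ((v² + v²) - 241)/2 = (2*v² - 241)/2 = (-241 + 2*v²)/2 = -241/2 + v²)
s = 152/5 ≈ 30.400
s/a(-64 - 1*(-142)) = 152/(5*(-241/2 + (-64 - 1*(-142))²)) = 152/(5*(-241/2 + (-64 + 142)²)) = 152/(5*(-241/2 + 78²)) = 152/(5*(-241/2 + 6084)) = 152/(5*(11927/2)) = (152/5)*(2/11927) = 304/59635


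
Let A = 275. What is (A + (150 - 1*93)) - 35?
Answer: 297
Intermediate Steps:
(A + (150 - 1*93)) - 35 = (275 + (150 - 1*93)) - 35 = (275 + (150 - 93)) - 35 = (275 + 57) - 35 = 332 - 35 = 297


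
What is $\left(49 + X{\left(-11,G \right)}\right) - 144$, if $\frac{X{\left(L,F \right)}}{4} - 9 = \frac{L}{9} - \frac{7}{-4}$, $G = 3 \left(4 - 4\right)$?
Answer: $- \frac{512}{9} \approx -56.889$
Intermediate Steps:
$G = 0$ ($G = 3 \cdot 0 = 0$)
$X{\left(L,F \right)} = 43 + \frac{4 L}{9}$ ($X{\left(L,F \right)} = 36 + 4 \left(\frac{L}{9} - \frac{7}{-4}\right) = 36 + 4 \left(L \frac{1}{9} - - \frac{7}{4}\right) = 36 + 4 \left(\frac{L}{9} + \frac{7}{4}\right) = 36 + 4 \left(\frac{7}{4} + \frac{L}{9}\right) = 36 + \left(7 + \frac{4 L}{9}\right) = 43 + \frac{4 L}{9}$)
$\left(49 + X{\left(-11,G \right)}\right) - 144 = \left(49 + \left(43 + \frac{4}{9} \left(-11\right)\right)\right) - 144 = \left(49 + \left(43 - \frac{44}{9}\right)\right) - 144 = \left(49 + \frac{343}{9}\right) - 144 = \frac{784}{9} - 144 = - \frac{512}{9}$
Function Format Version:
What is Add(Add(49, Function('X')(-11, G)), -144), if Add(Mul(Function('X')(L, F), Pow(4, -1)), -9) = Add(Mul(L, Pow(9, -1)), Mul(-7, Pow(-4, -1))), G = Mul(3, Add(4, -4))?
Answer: Rational(-512, 9) ≈ -56.889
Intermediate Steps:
G = 0 (G = Mul(3, 0) = 0)
Function('X')(L, F) = Add(43, Mul(Rational(4, 9), L)) (Function('X')(L, F) = Add(36, Mul(4, Add(Mul(L, Pow(9, -1)), Mul(-7, Pow(-4, -1))))) = Add(36, Mul(4, Add(Mul(L, Rational(1, 9)), Mul(-7, Rational(-1, 4))))) = Add(36, Mul(4, Add(Mul(Rational(1, 9), L), Rational(7, 4)))) = Add(36, Mul(4, Add(Rational(7, 4), Mul(Rational(1, 9), L)))) = Add(36, Add(7, Mul(Rational(4, 9), L))) = Add(43, Mul(Rational(4, 9), L)))
Add(Add(49, Function('X')(-11, G)), -144) = Add(Add(49, Add(43, Mul(Rational(4, 9), -11))), -144) = Add(Add(49, Add(43, Rational(-44, 9))), -144) = Add(Add(49, Rational(343, 9)), -144) = Add(Rational(784, 9), -144) = Rational(-512, 9)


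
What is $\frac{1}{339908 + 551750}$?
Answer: $\frac{1}{891658} \approx 1.1215 \cdot 10^{-6}$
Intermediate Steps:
$\frac{1}{339908 + 551750} = \frac{1}{891658}$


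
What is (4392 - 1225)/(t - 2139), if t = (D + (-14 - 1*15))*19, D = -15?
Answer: -3167/2975 ≈ -1.0645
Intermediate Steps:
t = -836 (t = (-15 + (-14 - 1*15))*19 = (-15 + (-14 - 15))*19 = (-15 - 29)*19 = -44*19 = -836)
(4392 - 1225)/(t - 2139) = (4392 - 1225)/(-836 - 2139) = 3167/(-2975) = 3167*(-1/2975) = -3167/2975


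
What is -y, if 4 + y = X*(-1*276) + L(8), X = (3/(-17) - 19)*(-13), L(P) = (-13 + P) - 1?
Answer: 1169858/17 ≈ 68815.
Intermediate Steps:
L(P) = -14 + P
X = 4238/17 (X = (3*(-1/17) - 19)*(-13) = (-3/17 - 19)*(-13) = -326/17*(-13) = 4238/17 ≈ 249.29)
y = -1169858/17 (y = -4 + (4238*(-1*276)/17 + (-14 + 8)) = -4 + ((4238/17)*(-276) - 6) = -4 + (-1169688/17 - 6) = -4 - 1169790/17 = -1169858/17 ≈ -68815.)
-y = -1*(-1169858/17) = 1169858/17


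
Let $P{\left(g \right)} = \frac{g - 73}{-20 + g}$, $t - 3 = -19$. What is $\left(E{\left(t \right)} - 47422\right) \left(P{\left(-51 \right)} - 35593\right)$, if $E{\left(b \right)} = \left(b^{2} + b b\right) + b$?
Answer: $\frac{118581016554}{71} \approx 1.6702 \cdot 10^{9}$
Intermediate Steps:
$t = -16$ ($t = 3 - 19 = -16$)
$E{\left(b \right)} = b + 2 b^{2}$ ($E{\left(b \right)} = \left(b^{2} + b^{2}\right) + b = 2 b^{2} + b = b + 2 b^{2}$)
$P{\left(g \right)} = \frac{-73 + g}{-20 + g}$
$\left(E{\left(t \right)} - 47422\right) \left(P{\left(-51 \right)} - 35593\right) = \left(- 16 \left(1 + 2 \left(-16\right)\right) - 47422\right) \left(\frac{-73 - 51}{-20 - 51} - 35593\right) = \left(- 16 \left(1 - 32\right) - 47422\right) \left(\frac{1}{-71} \left(-124\right) - 35593\right) = \left(\left(-16\right) \left(-31\right) - 47422\right) \left(\left(- \frac{1}{71}\right) \left(-124\right) - 35593\right) = \left(496 - 47422\right) \left(\frac{124}{71} - 35593\right) = \left(-46926\right) \left(- \frac{2526979}{71}\right) = \frac{118581016554}{71}$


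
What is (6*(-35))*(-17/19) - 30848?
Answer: -582542/19 ≈ -30660.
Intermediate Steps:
(6*(-35))*(-17/19) - 30848 = -(-3570)/19 - 30848 = -210*(-17/19) - 30848 = 3570/19 - 30848 = -582542/19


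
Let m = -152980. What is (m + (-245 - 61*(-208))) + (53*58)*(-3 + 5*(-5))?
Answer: -226609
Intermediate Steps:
(m + (-245 - 61*(-208))) + (53*58)*(-3 + 5*(-5)) = (-152980 + (-245 - 61*(-208))) + (53*58)*(-3 + 5*(-5)) = (-152980 + (-245 + 12688)) + 3074*(-3 - 25) = (-152980 + 12443) + 3074*(-28) = -140537 - 86072 = -226609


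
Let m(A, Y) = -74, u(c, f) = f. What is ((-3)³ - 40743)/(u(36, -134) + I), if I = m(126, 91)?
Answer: 20385/104 ≈ 196.01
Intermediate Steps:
I = -74
((-3)³ - 40743)/(u(36, -134) + I) = ((-3)³ - 40743)/(-134 - 74) = (-27 - 40743)/(-208) = -40770*(-1/208) = 20385/104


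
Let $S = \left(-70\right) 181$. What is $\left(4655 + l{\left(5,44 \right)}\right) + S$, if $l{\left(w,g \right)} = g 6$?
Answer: $-7751$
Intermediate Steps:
$l{\left(w,g \right)} = 6 g$
$S = -12670$
$\left(4655 + l{\left(5,44 \right)}\right) + S = \left(4655 + 6 \cdot 44\right) - 12670 = \left(4655 + 264\right) - 12670 = 4919 - 12670 = -7751$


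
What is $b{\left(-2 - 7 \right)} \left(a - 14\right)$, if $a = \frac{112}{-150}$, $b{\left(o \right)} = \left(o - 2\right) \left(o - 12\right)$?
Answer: $- \frac{85162}{25} \approx -3406.5$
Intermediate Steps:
$b{\left(o \right)} = \left(-12 + o\right) \left(-2 + o\right)$ ($b{\left(o \right)} = \left(-2 + o\right) \left(-12 + o\right) = \left(-12 + o\right) \left(-2 + o\right)$)
$a = - \frac{56}{75}$ ($a = 112 \left(- \frac{1}{150}\right) = - \frac{56}{75} \approx -0.74667$)
$b{\left(-2 - 7 \right)} \left(a - 14\right) = \left(24 + \left(-2 - 7\right)^{2} - 14 \left(-2 - 7\right)\right) \left(- \frac{56}{75} - 14\right) = \left(24 + \left(-2 - 7\right)^{2} - 14 \left(-2 - 7\right)\right) \left(- \frac{1106}{75}\right) = \left(24 + \left(-9\right)^{2} - -126\right) \left(- \frac{1106}{75}\right) = \left(24 + 81 + 126\right) \left(- \frac{1106}{75}\right) = 231 \left(- \frac{1106}{75}\right) = - \frac{85162}{25}$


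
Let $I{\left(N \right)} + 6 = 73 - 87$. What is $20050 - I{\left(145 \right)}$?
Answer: $20070$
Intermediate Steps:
$I{\left(N \right)} = -20$ ($I{\left(N \right)} = -6 + \left(73 - 87\right) = -6 - 14 = -20$)
$20050 - I{\left(145 \right)} = 20050 - -20 = 20050 + 20 = 20070$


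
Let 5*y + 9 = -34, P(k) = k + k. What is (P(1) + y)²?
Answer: 1089/25 ≈ 43.560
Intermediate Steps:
P(k) = 2*k
y = -43/5 (y = -9/5 + (⅕)*(-34) = -9/5 - 34/5 = -43/5 ≈ -8.6000)
(P(1) + y)² = (2*1 - 43/5)² = (2 - 43/5)² = (-33/5)² = 1089/25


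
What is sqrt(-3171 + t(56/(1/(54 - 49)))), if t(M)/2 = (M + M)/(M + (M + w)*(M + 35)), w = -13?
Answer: I*sqrt(18432695339)/2411 ≈ 56.312*I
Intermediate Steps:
t(M) = 4*M/(M + (-13 + M)*(35 + M)) (t(M) = 2*((M + M)/(M + (M - 13)*(M + 35))) = 2*((2*M)/(M + (-13 + M)*(35 + M))) = 2*(2*M/(M + (-13 + M)*(35 + M))) = 4*M/(M + (-13 + M)*(35 + M)))
sqrt(-3171 + t(56/(1/(54 - 49)))) = sqrt(-3171 + 4*(56/(1/(54 - 49)))/(-455 + (56/(1/(54 - 49)))**2 + 23*(56/(1/(54 - 49))))) = sqrt(-3171 + 4*(56/(1/5))/(-455 + (56/(1/5))**2 + 23*(56/(1/5)))) = sqrt(-3171 + 4*(56*5)/(-455 + (56*5)**2 + 23*(56*5))) = sqrt(-3171 + 4*280/(-455 + 280**2 + 23*280)) = sqrt(-3171 + 4*280/(-455 + 78400 + 6440)) = sqrt(-3171 + 4*280/84385) = sqrt(-3171 + 4*280*(1/84385)) = sqrt(-3171 + 32/2411) = sqrt(-7645249/2411) = I*sqrt(18432695339)/2411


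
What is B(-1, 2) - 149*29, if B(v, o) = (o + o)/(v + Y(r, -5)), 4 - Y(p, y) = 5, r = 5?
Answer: -4323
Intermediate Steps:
Y(p, y) = -1 (Y(p, y) = 4 - 1*5 = 4 - 5 = -1)
B(v, o) = 2*o/(-1 + v) (B(v, o) = (o + o)/(v - 1) = (2*o)/(-1 + v) = 2*o/(-1 + v))
B(-1, 2) - 149*29 = 2*2/(-1 - 1) - 149*29 = 2*2/(-2) - 4321 = 2*2*(-½) - 4321 = -2 - 4321 = -4323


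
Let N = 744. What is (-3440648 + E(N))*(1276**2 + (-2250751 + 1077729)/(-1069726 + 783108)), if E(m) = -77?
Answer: -802834207802948875/143309 ≈ -5.6021e+12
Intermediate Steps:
(-3440648 + E(N))*(1276**2 + (-2250751 + 1077729)/(-1069726 + 783108)) = (-3440648 - 77)*(1276**2 + (-2250751 + 1077729)/(-1069726 + 783108)) = -3440725*(1628176 - 1173022/(-286618)) = -3440725*(1628176 - 1173022*(-1/286618)) = -3440725*(1628176 + 586511/143309) = -3440725*233332860895/143309 = -802834207802948875/143309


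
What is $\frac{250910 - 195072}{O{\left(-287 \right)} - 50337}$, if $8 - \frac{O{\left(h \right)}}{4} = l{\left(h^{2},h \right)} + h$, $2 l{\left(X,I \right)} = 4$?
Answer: $- \frac{55838}{49165} \approx -1.1357$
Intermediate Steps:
$l{\left(X,I \right)} = 2$ ($l{\left(X,I \right)} = \frac{1}{2} \cdot 4 = 2$)
$O{\left(h \right)} = 24 - 4 h$ ($O{\left(h \right)} = 32 - 4 \left(2 + h\right) = 32 - \left(8 + 4 h\right) = 24 - 4 h$)
$\frac{250910 - 195072}{O{\left(-287 \right)} - 50337} = \frac{250910 - 195072}{\left(24 - -1148\right) - 50337} = \frac{55838}{\left(24 + 1148\right) - 50337} = \frac{55838}{1172 - 50337} = \frac{55838}{-49165} = 55838 \left(- \frac{1}{49165}\right) = - \frac{55838}{49165}$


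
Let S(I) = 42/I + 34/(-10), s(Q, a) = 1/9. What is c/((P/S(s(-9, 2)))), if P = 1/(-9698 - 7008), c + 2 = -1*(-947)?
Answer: -5913873882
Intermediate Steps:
s(Q, a) = ⅑
S(I) = -17/5 + 42/I (S(I) = 42/I + 34*(-⅒) = 42/I - 17/5 = -17/5 + 42/I)
c = 945 (c = -2 - 1*(-947) = -2 + 947 = 945)
P = -1/16706 (P = 1/(-16706) = -1/16706 ≈ -5.9859e-5)
c/((P/S(s(-9, 2)))) = 945/((-1/(16706*(-17/5 + 42/(⅑))))) = 945/((-1/(16706*(-17/5 + 42*9)))) = 945/((-1/(16706*(-17/5 + 378)))) = 945/((-1/(16706*1873/5))) = 945/((-1/16706*5/1873)) = 945/(-5/31290338) = 945*(-31290338/5) = -5913873882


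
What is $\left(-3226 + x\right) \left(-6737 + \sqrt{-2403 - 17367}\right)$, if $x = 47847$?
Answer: $-300611677 + 44621 i \sqrt{19770} \approx -3.0061 \cdot 10^{8} + 6.274 \cdot 10^{6} i$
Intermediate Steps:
$\left(-3226 + x\right) \left(-6737 + \sqrt{-2403 - 17367}\right) = \left(-3226 + 47847\right) \left(-6737 + \sqrt{-2403 - 17367}\right) = 44621 \left(-6737 + \sqrt{-19770}\right) = 44621 \left(-6737 + i \sqrt{19770}\right) = -300611677 + 44621 i \sqrt{19770}$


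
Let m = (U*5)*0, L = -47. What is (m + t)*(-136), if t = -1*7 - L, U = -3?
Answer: -5440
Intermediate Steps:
t = 40 (t = -1*7 - 1*(-47) = -7 + 47 = 40)
m = 0 (m = -3*5*0 = -15*0 = 0)
(m + t)*(-136) = (0 + 40)*(-136) = 40*(-136) = -5440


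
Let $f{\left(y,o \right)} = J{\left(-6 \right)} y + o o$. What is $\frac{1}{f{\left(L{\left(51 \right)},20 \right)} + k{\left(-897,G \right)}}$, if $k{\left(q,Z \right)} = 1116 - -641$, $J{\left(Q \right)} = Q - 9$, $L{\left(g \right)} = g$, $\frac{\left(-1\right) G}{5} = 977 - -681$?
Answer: $\frac{1}{1392} \approx 0.00071839$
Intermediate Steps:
$G = -8290$ ($G = - 5 \left(977 - -681\right) = - 5 \left(977 + 681\right) = \left(-5\right) 1658 = -8290$)
$J{\left(Q \right)} = -9 + Q$
$f{\left(y,o \right)} = o^{2} - 15 y$ ($f{\left(y,o \right)} = \left(-9 - 6\right) y + o o = - 15 y + o^{2} = o^{2} - 15 y$)
$k{\left(q,Z \right)} = 1757$ ($k{\left(q,Z \right)} = 1116 + 641 = 1757$)
$\frac{1}{f{\left(L{\left(51 \right)},20 \right)} + k{\left(-897,G \right)}} = \frac{1}{\left(20^{2} - 765\right) + 1757} = \frac{1}{\left(400 - 765\right) + 1757} = \frac{1}{-365 + 1757} = \frac{1}{1392}$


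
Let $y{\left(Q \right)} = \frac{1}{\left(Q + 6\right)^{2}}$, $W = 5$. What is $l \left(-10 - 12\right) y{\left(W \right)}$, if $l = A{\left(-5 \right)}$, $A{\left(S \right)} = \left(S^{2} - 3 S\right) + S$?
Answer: $- \frac{70}{11} \approx -6.3636$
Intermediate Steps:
$A{\left(S \right)} = S^{2} - 2 S$
$l = 35$ ($l = - 5 \left(-2 - 5\right) = \left(-5\right) \left(-7\right) = 35$)
$y{\left(Q \right)} = \frac{1}{\left(6 + Q\right)^{2}}$
$l \left(-10 - 12\right) y{\left(W \right)} = \frac{35 \left(-10 - 12\right)}{\left(6 + 5\right)^{2}} = \frac{35 \left(-10 - 12\right)}{121} = 35 \left(-22\right) \frac{1}{121} = \left(-770\right) \frac{1}{121} = - \frac{70}{11}$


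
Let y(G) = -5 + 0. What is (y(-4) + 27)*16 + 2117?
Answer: 2469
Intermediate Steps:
y(G) = -5
(y(-4) + 27)*16 + 2117 = (-5 + 27)*16 + 2117 = 22*16 + 2117 = 352 + 2117 = 2469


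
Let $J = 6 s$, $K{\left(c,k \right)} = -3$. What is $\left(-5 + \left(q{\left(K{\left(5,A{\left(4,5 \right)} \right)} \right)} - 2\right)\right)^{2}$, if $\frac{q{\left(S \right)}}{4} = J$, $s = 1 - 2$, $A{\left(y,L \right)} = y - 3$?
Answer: $961$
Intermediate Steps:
$A{\left(y,L \right)} = -3 + y$
$s = -1$
$J = -6$ ($J = 6 \left(-1\right) = -6$)
$q{\left(S \right)} = -24$ ($q{\left(S \right)} = 4 \left(-6\right) = -24$)
$\left(-5 + \left(q{\left(K{\left(5,A{\left(4,5 \right)} \right)} \right)} - 2\right)\right)^{2} = \left(-5 - 26\right)^{2} = \left(-31\right)^{2} = 961$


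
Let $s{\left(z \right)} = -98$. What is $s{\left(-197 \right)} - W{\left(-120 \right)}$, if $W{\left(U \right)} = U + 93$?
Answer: $-71$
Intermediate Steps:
$W{\left(U \right)} = 93 + U$
$s{\left(-197 \right)} - W{\left(-120 \right)} = -98 - \left(93 - 120\right) = -98 - -27 = -98 + 27 = -71$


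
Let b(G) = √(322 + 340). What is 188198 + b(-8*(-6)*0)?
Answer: 188198 + √662 ≈ 1.8822e+5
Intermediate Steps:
b(G) = √662
188198 + b(-8*(-6)*0) = 188198 + √662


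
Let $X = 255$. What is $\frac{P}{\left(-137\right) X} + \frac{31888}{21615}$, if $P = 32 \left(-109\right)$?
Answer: $\frac{5286224}{3356089} \approx 1.5751$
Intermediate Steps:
$P = -3488$
$\frac{P}{\left(-137\right) X} + \frac{31888}{21615} = - \frac{3488}{\left(-137\right) 255} + \frac{31888}{21615} = - \frac{3488}{-34935} + 31888 \cdot \frac{1}{21615} = \left(-3488\right) \left(- \frac{1}{34935}\right) + \frac{31888}{21615} = \frac{3488}{34935} + \frac{31888}{21615} = \frac{5286224}{3356089}$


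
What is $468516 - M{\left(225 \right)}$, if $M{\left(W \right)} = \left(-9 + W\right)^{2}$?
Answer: $421860$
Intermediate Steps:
$468516 - M{\left(225 \right)} = 468516 - \left(-9 + 225\right)^{2} = 468516 - 216^{2} = 468516 - 46656 = 421860$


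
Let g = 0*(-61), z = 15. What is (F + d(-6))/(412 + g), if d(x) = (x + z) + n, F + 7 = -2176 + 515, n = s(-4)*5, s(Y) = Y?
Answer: -1679/412 ≈ -4.0752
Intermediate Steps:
n = -20 (n = -4*5 = -20)
g = 0
F = -1668 (F = -7 + (-2176 + 515) = -7 - 1661 = -1668)
d(x) = -5 + x (d(x) = (x + 15) - 20 = (15 + x) - 20 = -5 + x)
(F + d(-6))/(412 + g) = (-1668 + (-5 - 6))/(412 + 0) = (-1668 - 11)/412 = -1679*1/412 = -1679/412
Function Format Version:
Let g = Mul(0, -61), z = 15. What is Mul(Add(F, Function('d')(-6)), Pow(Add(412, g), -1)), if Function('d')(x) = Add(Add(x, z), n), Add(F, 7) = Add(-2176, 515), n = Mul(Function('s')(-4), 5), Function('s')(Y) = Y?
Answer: Rational(-1679, 412) ≈ -4.0752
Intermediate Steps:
n = -20 (n = Mul(-4, 5) = -20)
g = 0
F = -1668 (F = Add(-7, Add(-2176, 515)) = Add(-7, -1661) = -1668)
Function('d')(x) = Add(-5, x) (Function('d')(x) = Add(Add(x, 15), -20) = Add(Add(15, x), -20) = Add(-5, x))
Mul(Add(F, Function('d')(-6)), Pow(Add(412, g), -1)) = Mul(Add(-1668, Add(-5, -6)), Pow(Add(412, 0), -1)) = Mul(Add(-1668, -11), Pow(412, -1)) = Mul(-1679, Rational(1, 412)) = Rational(-1679, 412)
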